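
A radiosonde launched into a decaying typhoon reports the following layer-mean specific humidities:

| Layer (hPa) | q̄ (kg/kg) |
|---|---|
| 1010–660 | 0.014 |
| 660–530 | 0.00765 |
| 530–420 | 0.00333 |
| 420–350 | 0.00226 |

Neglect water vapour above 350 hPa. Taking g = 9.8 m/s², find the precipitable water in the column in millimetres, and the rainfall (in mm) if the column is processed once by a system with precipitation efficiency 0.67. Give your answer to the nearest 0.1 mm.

Precipitable water is the column-integrated vapour mass per unit area: PW = (1/g) Σ q̄ Δp, with q in kg/kg and Δp in Pa (1 kg/m² of water = 1 mm).
Layer 1010–660 hPa: Δp = 350 hPa = 35000 Pa, q̄ = 0.014 kg/kg → 0.014 × 35000 / 9.8 = 50.00 mm
Layer 660–530 hPa: Δp = 130 hPa = 13000 Pa, q̄ = 0.00765 kg/kg → 0.00765 × 13000 / 9.8 = 10.15 mm
Layer 530–420 hPa: Δp = 110 hPa = 11000 Pa, q̄ = 0.00333 kg/kg → 0.00333 × 11000 / 9.8 = 3.74 mm
Layer 420–350 hPa: Δp = 70 hPa = 7000 Pa, q̄ = 0.00226 kg/kg → 0.00226 × 7000 / 9.8 = 1.61 mm
PW = 50.00 + 10.15 + 3.74 + 1.61 = 65.50 ≈ 65.5 mm.
Rainfall = ε × PW = 0.67 × 65.5 = 43.9 mm.

PW ≈ 65.5 mm; rainfall ≈ 43.9 mm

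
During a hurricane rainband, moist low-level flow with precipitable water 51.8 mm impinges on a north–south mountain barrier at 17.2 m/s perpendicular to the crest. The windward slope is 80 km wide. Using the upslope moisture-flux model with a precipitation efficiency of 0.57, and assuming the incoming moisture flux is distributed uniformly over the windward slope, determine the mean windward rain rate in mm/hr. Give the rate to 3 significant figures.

Incoming column moisture flux per unit ridge length: F = V × PW = 17.2 × 51.8 = 890.96 mm·m/s.
Spread over the 80 km slope with efficiency ε = 0.57: R = ε·F/W = 0.57 × 890.96 / 80000 m = 6.348e-03 mm/s.
R = 6.348e-03 × 3600 = 22.9 mm/hr.

R ≈ 22.9 mm/hr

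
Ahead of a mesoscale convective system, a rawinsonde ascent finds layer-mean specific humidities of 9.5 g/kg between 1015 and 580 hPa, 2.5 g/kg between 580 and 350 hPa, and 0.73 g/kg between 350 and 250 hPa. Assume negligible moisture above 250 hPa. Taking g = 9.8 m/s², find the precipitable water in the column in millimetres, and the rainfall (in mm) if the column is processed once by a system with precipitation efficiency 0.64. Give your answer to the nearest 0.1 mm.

PW ≈ 48.8 mm; rainfall ≈ 31.2 mm

Precipitable water is the column-integrated vapour mass per unit area: PW = (1/g) Σ q̄ Δp, with q in kg/kg and Δp in Pa (1 kg/m² of water = 1 mm).
Layer 1015–580 hPa: Δp = 435 hPa = 43500 Pa, q̄ = 0.0095 kg/kg → 0.0095 × 43500 / 9.8 = 42.17 mm
Layer 580–350 hPa: Δp = 230 hPa = 23000 Pa, q̄ = 0.0025 kg/kg → 0.0025 × 23000 / 9.8 = 5.87 mm
Layer 350–250 hPa: Δp = 100 hPa = 10000 Pa, q̄ = 0.00073 kg/kg → 0.00073 × 10000 / 9.8 = 0.74 mm
PW = 42.17 + 5.87 + 0.74 = 48.78 ≈ 48.8 mm.
Rainfall = ε × PW = 0.64 × 48.8 = 31.2 mm.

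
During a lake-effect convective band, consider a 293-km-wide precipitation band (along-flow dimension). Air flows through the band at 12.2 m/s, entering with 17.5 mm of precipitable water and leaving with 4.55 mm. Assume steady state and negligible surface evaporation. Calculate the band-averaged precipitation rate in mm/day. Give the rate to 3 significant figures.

Column moisture flux per unit crosswind length is F = V × PW.
Inflow: F_in = 12.2 × 17.5 = 213.5 mm·m/s
Outflow: F_out = 12.2 × 4.55 = 55.51 mm·m/s
Steady-state rate R = (F_in − F_out)/L = (213.5 − 55.51) / 293000 m = 5.392e-04 mm/s.
R = 5.392e-04 × 3600 × 24 = 46.6 mm/day.

R ≈ 46.6 mm/day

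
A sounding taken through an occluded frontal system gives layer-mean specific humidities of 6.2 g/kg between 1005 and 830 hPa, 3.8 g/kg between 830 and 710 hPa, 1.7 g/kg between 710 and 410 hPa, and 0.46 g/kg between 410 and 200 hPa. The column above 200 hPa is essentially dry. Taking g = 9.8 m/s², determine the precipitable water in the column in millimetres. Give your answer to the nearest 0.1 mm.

Precipitable water is the column-integrated vapour mass per unit area: PW = (1/g) Σ q̄ Δp, with q in kg/kg and Δp in Pa (1 kg/m² of water = 1 mm).
Layer 1005–830 hPa: Δp = 175 hPa = 17500 Pa, q̄ = 0.0062 kg/kg → 0.0062 × 17500 / 9.8 = 11.07 mm
Layer 830–710 hPa: Δp = 120 hPa = 12000 Pa, q̄ = 0.0038 kg/kg → 0.0038 × 12000 / 9.8 = 4.65 mm
Layer 710–410 hPa: Δp = 300 hPa = 30000 Pa, q̄ = 0.0017 kg/kg → 0.0017 × 30000 / 9.8 = 5.20 mm
Layer 410–200 hPa: Δp = 210 hPa = 21000 Pa, q̄ = 0.00046 kg/kg → 0.00046 × 21000 / 9.8 = 0.99 mm
PW = 11.07 + 4.65 + 5.20 + 0.99 = 21.91 ≈ 21.9 mm.

PW ≈ 21.9 mm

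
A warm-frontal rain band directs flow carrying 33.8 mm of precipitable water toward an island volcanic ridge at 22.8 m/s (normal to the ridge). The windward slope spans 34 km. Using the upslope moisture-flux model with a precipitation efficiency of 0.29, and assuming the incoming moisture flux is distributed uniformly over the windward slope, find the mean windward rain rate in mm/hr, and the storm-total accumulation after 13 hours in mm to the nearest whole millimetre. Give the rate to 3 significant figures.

Incoming column moisture flux per unit ridge length: F = V × PW = 22.8 × 33.8 = 770.64 mm·m/s.
Spread over the 34 km slope with efficiency ε = 0.29: R = ε·F/W = 0.29 × 770.64 / 34000 m = 6.573e-03 mm/s.
R = 6.573e-03 × 3600 = 23.7 mm/hr.
Over 13 h: total = 23.7 × 13 = 308.1 ≈ 308 mm.

R ≈ 23.7 mm/hr; total ≈ 308 mm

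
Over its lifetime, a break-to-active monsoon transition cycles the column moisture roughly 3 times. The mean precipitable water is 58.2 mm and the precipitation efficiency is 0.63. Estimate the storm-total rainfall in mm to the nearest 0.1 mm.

rainfall ≈ 110.0 mm

Each cycle deposits ε × PW = 0.63 × 58.2 = 36.666 mm.
Over 3 cycles: 3 × 36.666 = 110.0 mm.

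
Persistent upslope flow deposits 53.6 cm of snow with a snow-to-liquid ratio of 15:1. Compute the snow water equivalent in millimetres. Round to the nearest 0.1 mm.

SWE = snow depth / ratio = 53.6 cm / 15 = 3.573 cm = 35.7 mm.

SWE ≈ 35.7 mm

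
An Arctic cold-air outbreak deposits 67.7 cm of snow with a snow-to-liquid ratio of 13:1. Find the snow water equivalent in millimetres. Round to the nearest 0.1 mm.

SWE = snow depth / ratio = 67.7 cm / 13 = 5.208 cm = 52.1 mm.

SWE ≈ 52.1 mm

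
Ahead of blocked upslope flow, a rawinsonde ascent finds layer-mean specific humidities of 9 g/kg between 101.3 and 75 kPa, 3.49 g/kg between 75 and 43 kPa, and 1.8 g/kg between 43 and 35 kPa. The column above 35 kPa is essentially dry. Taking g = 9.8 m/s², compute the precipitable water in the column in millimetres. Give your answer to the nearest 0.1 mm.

Precipitable water is the column-integrated vapour mass per unit area: PW = (1/g) Σ q̄ Δp, with q in kg/kg and Δp in Pa (1 kg/m² of water = 1 mm).
Layer 101.3–75 kPa: Δp = 263 hPa = 26300 Pa, q̄ = 0.009 kg/kg → 0.009 × 26300 / 9.8 = 24.15 mm
Layer 75–43 kPa: Δp = 320 hPa = 32000 Pa, q̄ = 0.00349 kg/kg → 0.00349 × 32000 / 9.8 = 11.40 mm
Layer 43–35 kPa: Δp = 80 hPa = 8000 Pa, q̄ = 0.0018 kg/kg → 0.0018 × 8000 / 9.8 = 1.47 mm
PW = 24.15 + 11.40 + 1.47 = 37.02 ≈ 37.0 mm.

PW ≈ 37.0 mm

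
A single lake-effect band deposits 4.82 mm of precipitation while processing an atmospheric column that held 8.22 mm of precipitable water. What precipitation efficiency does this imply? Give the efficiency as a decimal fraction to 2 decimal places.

ε ≈ 0.59

ε = precipitation / PW = 4.82 / 8.22 = 0.59.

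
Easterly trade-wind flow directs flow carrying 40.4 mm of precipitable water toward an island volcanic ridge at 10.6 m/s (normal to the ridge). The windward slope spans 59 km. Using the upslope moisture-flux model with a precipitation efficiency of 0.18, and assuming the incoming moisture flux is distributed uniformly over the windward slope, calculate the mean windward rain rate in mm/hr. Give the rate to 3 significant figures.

Incoming column moisture flux per unit ridge length: F = V × PW = 10.6 × 40.4 = 428.24 mm·m/s.
Spread over the 59 km slope with efficiency ε = 0.18: R = ε·F/W = 0.18 × 428.24 / 59000 m = 1.306e-03 mm/s.
R = 1.306e-03 × 3600 = 4.70 mm/hr.

R ≈ 4.70 mm/hr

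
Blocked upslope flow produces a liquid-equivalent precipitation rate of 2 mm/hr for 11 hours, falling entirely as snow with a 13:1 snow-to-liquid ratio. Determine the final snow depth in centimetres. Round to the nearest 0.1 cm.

Liquid-equivalent depth = 2 × 11 = 22 mm.
Snow depth = 22 mm × 13 = 286 mm = 28.6 cm.

snow depth ≈ 28.6 cm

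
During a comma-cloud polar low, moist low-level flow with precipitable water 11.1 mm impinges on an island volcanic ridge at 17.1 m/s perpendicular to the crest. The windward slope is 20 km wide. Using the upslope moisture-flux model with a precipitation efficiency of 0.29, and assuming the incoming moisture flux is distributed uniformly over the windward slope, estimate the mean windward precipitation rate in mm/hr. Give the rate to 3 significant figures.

Incoming column moisture flux per unit ridge length: F = V × PW = 17.1 × 11.1 = 189.81 mm·m/s.
Spread over the 20 km slope with efficiency ε = 0.29: R = ε·F/W = 0.29 × 189.81 / 20000 m = 2.752e-03 mm/s.
R = 2.752e-03 × 3600 = 9.91 mm/hr.

R ≈ 9.91 mm/hr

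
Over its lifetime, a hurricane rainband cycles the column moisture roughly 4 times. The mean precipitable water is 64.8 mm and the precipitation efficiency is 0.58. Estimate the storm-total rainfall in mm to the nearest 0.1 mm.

Each cycle deposits ε × PW = 0.58 × 64.8 = 37.584 mm.
Over 4 cycles: 4 × 37.584 = 150.3 mm.

rainfall ≈ 150.3 mm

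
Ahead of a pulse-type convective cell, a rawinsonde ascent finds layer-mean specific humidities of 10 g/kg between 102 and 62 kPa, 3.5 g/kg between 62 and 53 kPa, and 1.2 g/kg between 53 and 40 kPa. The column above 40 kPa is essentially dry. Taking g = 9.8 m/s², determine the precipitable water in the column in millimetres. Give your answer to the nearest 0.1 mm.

PW ≈ 45.6 mm

Precipitable water is the column-integrated vapour mass per unit area: PW = (1/g) Σ q̄ Δp, with q in kg/kg and Δp in Pa (1 kg/m² of water = 1 mm).
Layer 102–62 kPa: Δp = 400 hPa = 40000 Pa, q̄ = 0.01 kg/kg → 0.01 × 40000 / 9.8 = 40.82 mm
Layer 62–53 kPa: Δp = 90 hPa = 9000 Pa, q̄ = 0.0035 kg/kg → 0.0035 × 9000 / 9.8 = 3.21 mm
Layer 53–40 kPa: Δp = 130 hPa = 13000 Pa, q̄ = 0.0012 kg/kg → 0.0012 × 13000 / 9.8 = 1.59 mm
PW = 40.82 + 3.21 + 1.59 = 45.62 ≈ 45.6 mm.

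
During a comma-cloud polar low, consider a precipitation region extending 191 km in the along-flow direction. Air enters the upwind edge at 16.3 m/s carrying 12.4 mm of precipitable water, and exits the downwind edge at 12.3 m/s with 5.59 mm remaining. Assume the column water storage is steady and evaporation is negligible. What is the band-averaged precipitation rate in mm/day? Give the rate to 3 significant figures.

R ≈ 60.3 mm/day

Column moisture flux per unit crosswind length is F = V × PW.
Inflow: F_in = 16.3 × 12.4 = 202.12 mm·m/s
Outflow: F_out = 12.3 × 5.59 = 68.757 mm·m/s
Steady-state rate R = (F_in − F_out)/L = (202.12 − 68.757) / 191000 m = 6.982e-04 mm/s.
R = 6.982e-04 × 3600 × 24 = 60.3 mm/day.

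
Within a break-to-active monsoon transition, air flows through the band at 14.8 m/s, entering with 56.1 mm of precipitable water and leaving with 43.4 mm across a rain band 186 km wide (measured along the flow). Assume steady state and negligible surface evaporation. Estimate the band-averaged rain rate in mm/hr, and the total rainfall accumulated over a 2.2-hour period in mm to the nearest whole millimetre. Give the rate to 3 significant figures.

R ≈ 3.64 mm/hr; total ≈ 8 mm

Column moisture flux per unit crosswind length is F = V × PW.
Inflow: F_in = 14.8 × 56.1 = 830.28 mm·m/s
Outflow: F_out = 14.8 × 43.4 = 642.32 mm·m/s
Steady-state rate R = (F_in − F_out)/L = (830.28 − 642.32) / 186000 m = 1.011e-03 mm/s.
R = 1.011e-03 × 3600 = 3.64 mm/hr.
Over 2.2 h: total = 3.64 × 2.2 = 8.008 ≈ 8 mm.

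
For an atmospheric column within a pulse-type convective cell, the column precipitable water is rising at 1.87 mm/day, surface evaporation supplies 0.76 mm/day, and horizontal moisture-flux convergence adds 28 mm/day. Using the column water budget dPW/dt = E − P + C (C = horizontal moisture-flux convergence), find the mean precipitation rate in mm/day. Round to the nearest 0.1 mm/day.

dPW/dt = +1.87 mm/day.
P = E + C − dPW/dt = 0.76 + (28) − (+1.87) = 26.9 mm/day.

P ≈ 26.9 mm/day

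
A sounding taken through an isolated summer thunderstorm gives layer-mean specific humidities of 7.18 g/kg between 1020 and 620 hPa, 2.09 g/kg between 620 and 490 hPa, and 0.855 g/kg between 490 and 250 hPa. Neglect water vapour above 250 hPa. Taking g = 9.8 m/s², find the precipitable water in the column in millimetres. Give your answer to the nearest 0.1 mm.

Precipitable water is the column-integrated vapour mass per unit area: PW = (1/g) Σ q̄ Δp, with q in kg/kg and Δp in Pa (1 kg/m² of water = 1 mm).
Layer 1020–620 hPa: Δp = 400 hPa = 40000 Pa, q̄ = 0.00718 kg/kg → 0.00718 × 40000 / 9.8 = 29.31 mm
Layer 620–490 hPa: Δp = 130 hPa = 13000 Pa, q̄ = 0.00209 kg/kg → 0.00209 × 13000 / 9.8 = 2.77 mm
Layer 490–250 hPa: Δp = 240 hPa = 24000 Pa, q̄ = 0.000855 kg/kg → 0.000855 × 24000 / 9.8 = 2.09 mm
PW = 29.31 + 2.77 + 2.09 = 34.17 ≈ 34.2 mm.

PW ≈ 34.2 mm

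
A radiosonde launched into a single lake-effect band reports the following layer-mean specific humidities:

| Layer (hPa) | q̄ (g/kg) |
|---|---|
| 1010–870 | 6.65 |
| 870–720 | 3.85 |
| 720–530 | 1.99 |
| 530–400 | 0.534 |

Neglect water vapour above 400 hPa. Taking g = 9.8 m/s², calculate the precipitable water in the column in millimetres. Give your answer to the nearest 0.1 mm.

Precipitable water is the column-integrated vapour mass per unit area: PW = (1/g) Σ q̄ Δp, with q in kg/kg and Δp in Pa (1 kg/m² of water = 1 mm).
Layer 1010–870 hPa: Δp = 140 hPa = 14000 Pa, q̄ = 0.00665 kg/kg → 0.00665 × 14000 / 9.8 = 9.50 mm
Layer 870–720 hPa: Δp = 150 hPa = 15000 Pa, q̄ = 0.00385 kg/kg → 0.00385 × 15000 / 9.8 = 5.89 mm
Layer 720–530 hPa: Δp = 190 hPa = 19000 Pa, q̄ = 0.00199 kg/kg → 0.00199 × 19000 / 9.8 = 3.86 mm
Layer 530–400 hPa: Δp = 130 hPa = 13000 Pa, q̄ = 0.000534 kg/kg → 0.000534 × 13000 / 9.8 = 0.71 mm
PW = 9.50 + 5.89 + 3.86 + 0.71 = 19.96 ≈ 20.0 mm.

PW ≈ 20.0 mm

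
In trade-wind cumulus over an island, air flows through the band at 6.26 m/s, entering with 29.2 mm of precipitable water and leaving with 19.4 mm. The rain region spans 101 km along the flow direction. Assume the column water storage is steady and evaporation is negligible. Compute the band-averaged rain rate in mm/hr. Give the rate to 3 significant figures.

R ≈ 2.19 mm/hr

Column moisture flux per unit crosswind length is F = V × PW.
Inflow: F_in = 6.26 × 29.2 = 182.792 mm·m/s
Outflow: F_out = 6.26 × 19.4 = 121.444 mm·m/s
Steady-state rate R = (F_in − F_out)/L = (182.792 − 121.444) / 101000 m = 6.074e-04 mm/s.
R = 6.074e-04 × 3600 = 2.19 mm/hr.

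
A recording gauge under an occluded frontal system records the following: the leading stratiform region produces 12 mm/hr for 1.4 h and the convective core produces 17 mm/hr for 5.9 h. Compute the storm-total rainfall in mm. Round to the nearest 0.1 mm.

total ≈ 117.1 mm

Total = Σ Rᵢ Δtᵢ = 12 × 1.4 + 17 × 5.9
      = 16.8 + 100.3 = 117.1 mm.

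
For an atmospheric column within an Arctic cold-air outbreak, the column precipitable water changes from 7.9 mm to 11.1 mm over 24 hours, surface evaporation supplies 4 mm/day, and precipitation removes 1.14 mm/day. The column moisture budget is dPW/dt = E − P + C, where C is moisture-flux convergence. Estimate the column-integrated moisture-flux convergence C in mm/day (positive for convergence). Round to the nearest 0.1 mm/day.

C ≈ 0.3 mm/day

dPW/dt = (11.1 − 7.9) mm / (24/24 day) = +3.200 mm/day.
C = dPW/dt − E + P = (+3.200) − 4 + 1.14 = 0.3 mm/day.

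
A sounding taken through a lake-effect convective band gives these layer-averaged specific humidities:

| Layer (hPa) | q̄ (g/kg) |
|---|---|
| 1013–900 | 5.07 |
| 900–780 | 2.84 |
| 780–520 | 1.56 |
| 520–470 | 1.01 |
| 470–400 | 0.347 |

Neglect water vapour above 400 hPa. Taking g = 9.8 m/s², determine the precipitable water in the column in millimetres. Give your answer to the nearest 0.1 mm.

PW ≈ 14.2 mm

Precipitable water is the column-integrated vapour mass per unit area: PW = (1/g) Σ q̄ Δp, with q in kg/kg and Δp in Pa (1 kg/m² of water = 1 mm).
Layer 1013–900 hPa: Δp = 113 hPa = 11300 Pa, q̄ = 0.00507 kg/kg → 0.00507 × 11300 / 9.8 = 5.85 mm
Layer 900–780 hPa: Δp = 120 hPa = 12000 Pa, q̄ = 0.00284 kg/kg → 0.00284 × 12000 / 9.8 = 3.48 mm
Layer 780–520 hPa: Δp = 260 hPa = 26000 Pa, q̄ = 0.00156 kg/kg → 0.00156 × 26000 / 9.8 = 4.14 mm
Layer 520–470 hPa: Δp = 50 hPa = 5000 Pa, q̄ = 0.00101 kg/kg → 0.00101 × 5000 / 9.8 = 0.52 mm
Layer 470–400 hPa: Δp = 70 hPa = 7000 Pa, q̄ = 0.000347 kg/kg → 0.000347 × 7000 / 9.8 = 0.25 mm
PW = 5.85 + 3.48 + 4.14 + 0.52 + 0.25 = 14.24 ≈ 14.2 mm.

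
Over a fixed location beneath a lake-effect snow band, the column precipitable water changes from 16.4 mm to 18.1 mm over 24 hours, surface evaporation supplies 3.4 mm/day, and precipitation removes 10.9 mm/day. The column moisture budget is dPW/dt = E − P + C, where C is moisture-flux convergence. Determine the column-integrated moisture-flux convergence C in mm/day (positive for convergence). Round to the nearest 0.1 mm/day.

dPW/dt = (18.1 − 16.4) mm / (24/24 day) = +1.700 mm/day.
C = dPW/dt − E + P = (+1.700) − 3.4 + 10.9 = 9.2 mm/day.

C ≈ 9.2 mm/day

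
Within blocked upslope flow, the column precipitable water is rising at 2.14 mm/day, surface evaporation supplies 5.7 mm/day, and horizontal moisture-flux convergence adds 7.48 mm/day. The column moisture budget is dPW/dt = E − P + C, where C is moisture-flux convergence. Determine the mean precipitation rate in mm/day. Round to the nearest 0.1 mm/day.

P ≈ 11.0 mm/day

dPW/dt = +2.14 mm/day.
P = E + C − dPW/dt = 5.7 + (7.48) − (+2.14) = 11.0 mm/day.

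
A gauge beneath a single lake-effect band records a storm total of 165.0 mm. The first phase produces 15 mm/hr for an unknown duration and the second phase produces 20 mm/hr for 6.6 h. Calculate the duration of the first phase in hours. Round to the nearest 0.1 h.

duration ≈ 2.2 h

Known phases: 20 × 6.6 = 132 mm.
Remaining depth = 165.0 − 132 = 33 mm.
Duration = 33 / 15 = 2.2 h.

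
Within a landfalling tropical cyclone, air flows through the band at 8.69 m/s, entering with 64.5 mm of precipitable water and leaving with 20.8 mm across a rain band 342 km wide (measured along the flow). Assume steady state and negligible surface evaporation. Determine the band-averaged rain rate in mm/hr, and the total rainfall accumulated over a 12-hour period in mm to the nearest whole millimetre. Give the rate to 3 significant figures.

Column moisture flux per unit crosswind length is F = V × PW.
Inflow: F_in = 8.69 × 64.5 = 560.505 mm·m/s
Outflow: F_out = 8.69 × 20.8 = 180.752 mm·m/s
Steady-state rate R = (F_in − F_out)/L = (560.505 − 180.752) / 342000 m = 1.110e-03 mm/s.
R = 1.110e-03 × 3600 = 4.00 mm/hr.
Over 12 h: total = 4.00 × 12 = 48 mm.

R ≈ 4.00 mm/hr; total ≈ 48 mm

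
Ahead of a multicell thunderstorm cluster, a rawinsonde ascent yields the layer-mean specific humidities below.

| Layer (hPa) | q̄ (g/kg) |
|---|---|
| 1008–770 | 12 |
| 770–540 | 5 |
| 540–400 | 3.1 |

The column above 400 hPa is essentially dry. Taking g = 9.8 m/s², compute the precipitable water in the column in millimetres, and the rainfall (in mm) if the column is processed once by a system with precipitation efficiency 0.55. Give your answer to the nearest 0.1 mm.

PW ≈ 45.3 mm; rainfall ≈ 24.9 mm

Precipitable water is the column-integrated vapour mass per unit area: PW = (1/g) Σ q̄ Δp, with q in kg/kg and Δp in Pa (1 kg/m² of water = 1 mm).
Layer 1008–770 hPa: Δp = 238 hPa = 23800 Pa, q̄ = 0.012 kg/kg → 0.012 × 23800 / 9.8 = 29.14 mm
Layer 770–540 hPa: Δp = 230 hPa = 23000 Pa, q̄ = 0.005 kg/kg → 0.005 × 23000 / 9.8 = 11.73 mm
Layer 540–400 hPa: Δp = 140 hPa = 14000 Pa, q̄ = 0.0031 kg/kg → 0.0031 × 14000 / 9.8 = 4.43 mm
PW = 29.14 + 11.73 + 4.43 = 45.30 ≈ 45.3 mm.
Rainfall = ε × PW = 0.55 × 45.3 = 24.9 mm.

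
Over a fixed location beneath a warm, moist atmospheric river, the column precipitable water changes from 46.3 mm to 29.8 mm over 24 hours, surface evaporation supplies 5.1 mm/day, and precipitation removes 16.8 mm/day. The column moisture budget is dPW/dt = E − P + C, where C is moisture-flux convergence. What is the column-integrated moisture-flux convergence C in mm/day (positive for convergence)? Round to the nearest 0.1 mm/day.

C ≈ -4.8 mm/day

dPW/dt = (29.8 − 46.3) mm / (24/24 day) = -16.500 mm/day.
C = dPW/dt − E + P = (-16.500) − 5.1 + 16.8 = -4.8 mm/day.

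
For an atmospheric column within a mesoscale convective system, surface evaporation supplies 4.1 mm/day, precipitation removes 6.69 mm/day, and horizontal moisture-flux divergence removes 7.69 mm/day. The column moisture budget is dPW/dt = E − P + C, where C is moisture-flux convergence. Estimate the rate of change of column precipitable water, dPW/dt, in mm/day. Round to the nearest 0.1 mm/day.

dPW/dt = E − P + C = 4.1 − 6.69 + (-7.69) = -10.3 mm/day.

dPW/dt ≈ -10.3 mm/day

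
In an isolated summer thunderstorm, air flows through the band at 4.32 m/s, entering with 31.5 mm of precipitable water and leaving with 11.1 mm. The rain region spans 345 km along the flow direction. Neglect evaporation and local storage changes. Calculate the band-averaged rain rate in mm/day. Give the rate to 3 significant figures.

R ≈ 22.1 mm/day

Column moisture flux per unit crosswind length is F = V × PW.
Inflow: F_in = 4.32 × 31.5 = 136.08 mm·m/s
Outflow: F_out = 4.32 × 11.1 = 47.952 mm·m/s
Steady-state rate R = (F_in − F_out)/L = (136.08 − 47.952) / 345000 m = 2.554e-04 mm/s.
R = 2.554e-04 × 3600 × 24 = 22.1 mm/day.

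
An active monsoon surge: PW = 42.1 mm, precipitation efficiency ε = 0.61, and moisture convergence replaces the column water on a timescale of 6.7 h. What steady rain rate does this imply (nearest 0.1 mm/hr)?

R ≈ 3.8 mm/hr

Each overturning extracts ε × PW = 0.61 × 42.1 = 25.681 mm.
Rate = ε·PW / τ = 25.681 / 6.7 h = 3.8 mm/hr.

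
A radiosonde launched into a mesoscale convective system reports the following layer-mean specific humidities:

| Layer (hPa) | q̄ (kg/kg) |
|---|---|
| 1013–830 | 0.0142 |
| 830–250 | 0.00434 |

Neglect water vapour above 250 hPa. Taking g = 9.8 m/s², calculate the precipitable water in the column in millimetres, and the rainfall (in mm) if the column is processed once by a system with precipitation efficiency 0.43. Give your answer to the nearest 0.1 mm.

PW ≈ 52.2 mm; rainfall ≈ 22.4 mm

Precipitable water is the column-integrated vapour mass per unit area: PW = (1/g) Σ q̄ Δp, with q in kg/kg and Δp in Pa (1 kg/m² of water = 1 mm).
Layer 1013–830 hPa: Δp = 183 hPa = 18300 Pa, q̄ = 0.0142 kg/kg → 0.0142 × 18300 / 9.8 = 26.52 mm
Layer 830–250 hPa: Δp = 580 hPa = 58000 Pa, q̄ = 0.00434 kg/kg → 0.00434 × 58000 / 9.8 = 25.69 mm
PW = 26.52 + 25.69 = 52.21 ≈ 52.2 mm.
Rainfall = ε × PW = 0.43 × 52.2 = 22.4 mm.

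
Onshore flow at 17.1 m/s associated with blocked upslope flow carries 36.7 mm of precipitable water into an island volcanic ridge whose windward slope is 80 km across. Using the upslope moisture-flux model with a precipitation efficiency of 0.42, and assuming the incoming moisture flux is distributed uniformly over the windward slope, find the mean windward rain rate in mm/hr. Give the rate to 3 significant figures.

Incoming column moisture flux per unit ridge length: F = V × PW = 17.1 × 36.7 = 627.57 mm·m/s.
Spread over the 80 km slope with efficiency ε = 0.42: R = ε·F/W = 0.42 × 627.57 / 80000 m = 3.295e-03 mm/s.
R = 3.295e-03 × 3600 = 11.9 mm/hr.

R ≈ 11.9 mm/hr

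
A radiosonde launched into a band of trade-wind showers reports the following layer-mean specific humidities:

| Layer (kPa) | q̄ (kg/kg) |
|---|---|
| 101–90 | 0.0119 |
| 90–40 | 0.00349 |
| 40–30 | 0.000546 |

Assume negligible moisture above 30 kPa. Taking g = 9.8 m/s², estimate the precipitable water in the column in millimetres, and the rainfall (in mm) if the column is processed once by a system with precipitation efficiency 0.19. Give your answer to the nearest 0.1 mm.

PW ≈ 31.7 mm; rainfall ≈ 6.0 mm

Precipitable water is the column-integrated vapour mass per unit area: PW = (1/g) Σ q̄ Δp, with q in kg/kg and Δp in Pa (1 kg/m² of water = 1 mm).
Layer 101–90 kPa: Δp = 110 hPa = 11000 Pa, q̄ = 0.0119 kg/kg → 0.0119 × 11000 / 9.8 = 13.36 mm
Layer 90–40 kPa: Δp = 500 hPa = 50000 Pa, q̄ = 0.00349 kg/kg → 0.00349 × 50000 / 9.8 = 17.81 mm
Layer 40–30 kPa: Δp = 100 hPa = 10000 Pa, q̄ = 0.000546 kg/kg → 0.000546 × 10000 / 9.8 = 0.56 mm
PW = 13.36 + 17.81 + 0.56 = 31.73 ≈ 31.7 mm.
Rainfall = ε × PW = 0.19 × 31.7 = 6.0 mm.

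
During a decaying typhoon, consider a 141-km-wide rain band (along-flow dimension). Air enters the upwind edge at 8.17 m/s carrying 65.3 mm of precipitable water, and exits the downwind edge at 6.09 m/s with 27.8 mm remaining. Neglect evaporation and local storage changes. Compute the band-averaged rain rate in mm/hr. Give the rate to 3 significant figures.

Column moisture flux per unit crosswind length is F = V × PW.
Inflow: F_in = 8.17 × 65.3 = 533.501 mm·m/s
Outflow: F_out = 6.09 × 27.8 = 169.302 mm·m/s
Steady-state rate R = (F_in − F_out)/L = (533.501 − 169.302) / 141000 m = 2.583e-03 mm/s.
R = 2.583e-03 × 3600 = 9.30 mm/hr.

R ≈ 9.30 mm/hr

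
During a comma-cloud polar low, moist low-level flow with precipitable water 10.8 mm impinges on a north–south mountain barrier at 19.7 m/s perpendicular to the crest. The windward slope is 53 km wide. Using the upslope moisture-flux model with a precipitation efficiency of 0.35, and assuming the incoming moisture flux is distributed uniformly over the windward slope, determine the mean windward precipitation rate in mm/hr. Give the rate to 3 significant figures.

R ≈ 5.06 mm/hr

Incoming column moisture flux per unit ridge length: F = V × PW = 19.7 × 10.8 = 212.76 mm·m/s.
Spread over the 53 km slope with efficiency ε = 0.35: R = ε·F/W = 0.35 × 212.76 / 53000 m = 1.405e-03 mm/s.
R = 1.405e-03 × 3600 = 5.06 mm/hr.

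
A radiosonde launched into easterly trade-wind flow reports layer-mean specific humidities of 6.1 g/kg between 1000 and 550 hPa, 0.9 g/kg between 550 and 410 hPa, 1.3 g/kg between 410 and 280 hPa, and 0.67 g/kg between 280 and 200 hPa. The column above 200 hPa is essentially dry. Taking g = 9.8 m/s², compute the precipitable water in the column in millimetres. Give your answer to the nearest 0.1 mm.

Precipitable water is the column-integrated vapour mass per unit area: PW = (1/g) Σ q̄ Δp, with q in kg/kg and Δp in Pa (1 kg/m² of water = 1 mm).
Layer 1000–550 hPa: Δp = 450 hPa = 45000 Pa, q̄ = 0.0061 kg/kg → 0.0061 × 45000 / 9.8 = 28.01 mm
Layer 550–410 hPa: Δp = 140 hPa = 14000 Pa, q̄ = 0.0009 kg/kg → 0.0009 × 14000 / 9.8 = 1.29 mm
Layer 410–280 hPa: Δp = 130 hPa = 13000 Pa, q̄ = 0.0013 kg/kg → 0.0013 × 13000 / 9.8 = 1.72 mm
Layer 280–200 hPa: Δp = 80 hPa = 8000 Pa, q̄ = 0.00067 kg/kg → 0.00067 × 8000 / 9.8 = 0.55 mm
PW = 28.01 + 1.29 + 1.72 + 0.55 = 31.57 ≈ 31.6 mm.

PW ≈ 31.6 mm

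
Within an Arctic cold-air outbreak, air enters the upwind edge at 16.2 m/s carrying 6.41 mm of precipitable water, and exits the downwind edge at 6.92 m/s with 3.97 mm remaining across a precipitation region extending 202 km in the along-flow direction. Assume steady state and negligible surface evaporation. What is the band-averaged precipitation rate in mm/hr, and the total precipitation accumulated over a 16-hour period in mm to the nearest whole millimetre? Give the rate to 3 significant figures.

Column moisture flux per unit crosswind length is F = V × PW.
Inflow: F_in = 16.2 × 6.41 = 103.842 mm·m/s
Outflow: F_out = 6.92 × 3.97 = 27.4724 mm·m/s
Steady-state rate R = (F_in − F_out)/L = (103.842 − 27.4724) / 202000 m = 3.781e-04 mm/s.
R = 3.781e-04 × 3600 = 1.36 mm/hr.
Over 16 h: total = 1.36 × 16 = 21.76 ≈ 22 mm.

R ≈ 1.36 mm/hr; total ≈ 22 mm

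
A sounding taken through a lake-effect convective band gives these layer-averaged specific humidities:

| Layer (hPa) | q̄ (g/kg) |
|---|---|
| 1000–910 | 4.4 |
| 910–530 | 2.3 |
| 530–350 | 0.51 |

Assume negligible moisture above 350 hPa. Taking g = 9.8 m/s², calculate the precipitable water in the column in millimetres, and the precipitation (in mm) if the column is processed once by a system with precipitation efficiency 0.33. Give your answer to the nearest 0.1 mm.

Precipitable water is the column-integrated vapour mass per unit area: PW = (1/g) Σ q̄ Δp, with q in kg/kg and Δp in Pa (1 kg/m² of water = 1 mm).
Layer 1000–910 hPa: Δp = 90 hPa = 9000 Pa, q̄ = 0.0044 kg/kg → 0.0044 × 9000 / 9.8 = 4.04 mm
Layer 910–530 hPa: Δp = 380 hPa = 38000 Pa, q̄ = 0.0023 kg/kg → 0.0023 × 38000 / 9.8 = 8.92 mm
Layer 530–350 hPa: Δp = 180 hPa = 18000 Pa, q̄ = 0.00051 kg/kg → 0.00051 × 18000 / 9.8 = 0.94 mm
PW = 4.04 + 8.92 + 0.94 = 13.90 ≈ 13.9 mm.
Precipitation = ε × PW = 0.33 × 13.9 = 4.6 mm.

PW ≈ 13.9 mm; precipitation ≈ 4.6 mm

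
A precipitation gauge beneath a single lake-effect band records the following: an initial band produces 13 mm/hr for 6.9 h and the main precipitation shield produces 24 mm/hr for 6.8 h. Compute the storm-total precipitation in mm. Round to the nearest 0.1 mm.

Total = Σ Rᵢ Δtᵢ = 13 × 6.9 + 24 × 6.8
      = 89.7 + 163.2 = 252.9 mm.

total ≈ 252.9 mm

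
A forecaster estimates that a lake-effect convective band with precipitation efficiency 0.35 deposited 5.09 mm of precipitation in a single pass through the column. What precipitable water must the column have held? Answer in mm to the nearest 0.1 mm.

PW ≈ 14.5 mm

PW = precipitation / ε = 5.09 / 0.35 = 14.5 mm.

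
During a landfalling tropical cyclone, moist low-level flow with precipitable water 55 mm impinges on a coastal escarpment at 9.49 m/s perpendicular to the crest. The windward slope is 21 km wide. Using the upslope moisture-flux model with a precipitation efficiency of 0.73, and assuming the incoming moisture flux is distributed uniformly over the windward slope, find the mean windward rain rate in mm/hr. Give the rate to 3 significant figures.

Incoming column moisture flux per unit ridge length: F = V × PW = 9.49 × 55 = 521.95 mm·m/s.
Spread over the 21 km slope with efficiency ε = 0.73: R = ε·F/W = 0.73 × 521.95 / 21000 m = 1.814e-02 mm/s.
R = 1.814e-02 × 3600 = 65.3 mm/hr.

R ≈ 65.3 mm/hr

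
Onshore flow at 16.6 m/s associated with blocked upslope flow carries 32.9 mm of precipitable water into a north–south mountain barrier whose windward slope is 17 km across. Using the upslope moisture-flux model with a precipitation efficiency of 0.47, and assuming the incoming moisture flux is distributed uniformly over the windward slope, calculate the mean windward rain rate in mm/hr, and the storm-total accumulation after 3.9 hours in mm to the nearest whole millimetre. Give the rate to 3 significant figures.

Incoming column moisture flux per unit ridge length: F = V × PW = 16.6 × 32.9 = 546.14 mm·m/s.
Spread over the 17 km slope with efficiency ε = 0.47: R = ε·F/W = 0.47 × 546.14 / 17000 m = 1.510e-02 mm/s.
R = 1.510e-02 × 3600 = 54.4 mm/hr.
Over 3.9 h: total = 54.4 × 3.9 = 212.16 ≈ 212 mm.

R ≈ 54.4 mm/hr; total ≈ 212 mm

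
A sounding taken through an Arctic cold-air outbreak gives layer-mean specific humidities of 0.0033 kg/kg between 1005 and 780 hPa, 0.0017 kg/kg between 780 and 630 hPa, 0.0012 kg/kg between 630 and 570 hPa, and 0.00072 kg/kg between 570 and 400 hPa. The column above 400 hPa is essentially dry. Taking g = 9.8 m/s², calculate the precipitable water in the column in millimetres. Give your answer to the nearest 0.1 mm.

PW ≈ 12.2 mm

Precipitable water is the column-integrated vapour mass per unit area: PW = (1/g) Σ q̄ Δp, with q in kg/kg and Δp in Pa (1 kg/m² of water = 1 mm).
Layer 1005–780 hPa: Δp = 225 hPa = 22500 Pa, q̄ = 0.0033 kg/kg → 0.0033 × 22500 / 9.8 = 7.58 mm
Layer 780–630 hPa: Δp = 150 hPa = 15000 Pa, q̄ = 0.0017 kg/kg → 0.0017 × 15000 / 9.8 = 2.60 mm
Layer 630–570 hPa: Δp = 60 hPa = 6000 Pa, q̄ = 0.0012 kg/kg → 0.0012 × 6000 / 9.8 = 0.73 mm
Layer 570–400 hPa: Δp = 170 hPa = 17000 Pa, q̄ = 0.00072 kg/kg → 0.00072 × 17000 / 9.8 = 1.25 mm
PW = 7.58 + 2.60 + 0.73 + 1.25 = 12.16 ≈ 12.2 mm.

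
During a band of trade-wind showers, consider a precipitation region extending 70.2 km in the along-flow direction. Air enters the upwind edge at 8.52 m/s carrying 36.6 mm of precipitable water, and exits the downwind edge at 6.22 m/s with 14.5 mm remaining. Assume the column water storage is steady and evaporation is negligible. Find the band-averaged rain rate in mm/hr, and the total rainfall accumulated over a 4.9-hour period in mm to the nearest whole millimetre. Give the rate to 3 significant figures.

R ≈ 11.4 mm/hr; total ≈ 56 mm

Column moisture flux per unit crosswind length is F = V × PW.
Inflow: F_in = 8.52 × 36.6 = 311.832 mm·m/s
Outflow: F_out = 6.22 × 14.5 = 90.19 mm·m/s
Steady-state rate R = (F_in − F_out)/L = (311.832 − 90.19) / 70200 m = 3.157e-03 mm/s.
R = 3.157e-03 × 3600 = 11.4 mm/hr.
Over 4.9 h: total = 11.4 × 4.9 = 55.86 ≈ 56 mm.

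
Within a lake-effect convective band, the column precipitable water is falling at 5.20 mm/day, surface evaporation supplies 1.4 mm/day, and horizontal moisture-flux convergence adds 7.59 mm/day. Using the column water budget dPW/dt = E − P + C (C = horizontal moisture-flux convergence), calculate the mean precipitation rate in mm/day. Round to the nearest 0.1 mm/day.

dPW/dt = -5.20 mm/day.
P = E + C − dPW/dt = 1.4 + (7.59) − (-5.20) = 14.2 mm/day.

P ≈ 14.2 mm/day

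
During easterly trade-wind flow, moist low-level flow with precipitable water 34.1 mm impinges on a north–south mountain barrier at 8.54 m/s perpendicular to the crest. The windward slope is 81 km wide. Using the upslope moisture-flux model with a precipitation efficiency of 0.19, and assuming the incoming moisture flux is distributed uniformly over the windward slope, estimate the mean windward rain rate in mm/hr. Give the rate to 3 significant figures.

Incoming column moisture flux per unit ridge length: F = V × PW = 8.54 × 34.1 = 291.214 mm·m/s.
Spread over the 81 km slope with efficiency ε = 0.19: R = ε·F/W = 0.19 × 291.214 / 81000 m = 6.831e-04 mm/s.
R = 6.831e-04 × 3600 = 2.46 mm/hr.

R ≈ 2.46 mm/hr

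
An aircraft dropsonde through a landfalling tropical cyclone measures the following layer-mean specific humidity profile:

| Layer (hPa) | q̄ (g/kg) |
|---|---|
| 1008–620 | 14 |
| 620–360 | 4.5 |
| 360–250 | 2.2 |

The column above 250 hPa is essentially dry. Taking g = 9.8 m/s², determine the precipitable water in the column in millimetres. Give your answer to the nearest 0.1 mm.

Precipitable water is the column-integrated vapour mass per unit area: PW = (1/g) Σ q̄ Δp, with q in kg/kg and Δp in Pa (1 kg/m² of water = 1 mm).
Layer 1008–620 hPa: Δp = 388 hPa = 38800 Pa, q̄ = 0.014 kg/kg → 0.014 × 38800 / 9.8 = 55.43 mm
Layer 620–360 hPa: Δp = 260 hPa = 26000 Pa, q̄ = 0.0045 kg/kg → 0.0045 × 26000 / 9.8 = 11.94 mm
Layer 360–250 hPa: Δp = 110 hPa = 11000 Pa, q̄ = 0.0022 kg/kg → 0.0022 × 11000 / 9.8 = 2.47 mm
PW = 55.43 + 11.94 + 2.47 = 69.84 ≈ 69.8 mm.

PW ≈ 69.8 mm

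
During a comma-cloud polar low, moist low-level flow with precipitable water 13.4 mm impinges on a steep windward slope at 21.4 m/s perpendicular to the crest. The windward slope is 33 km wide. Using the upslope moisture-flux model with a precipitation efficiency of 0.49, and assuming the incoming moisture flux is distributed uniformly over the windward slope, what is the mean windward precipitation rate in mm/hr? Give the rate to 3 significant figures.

Incoming column moisture flux per unit ridge length: F = V × PW = 21.4 × 13.4 = 286.76 mm·m/s.
Spread over the 33 km slope with efficiency ε = 0.49: R = ε·F/W = 0.49 × 286.76 / 33000 m = 4.258e-03 mm/s.
R = 4.258e-03 × 3600 = 15.3 mm/hr.

R ≈ 15.3 mm/hr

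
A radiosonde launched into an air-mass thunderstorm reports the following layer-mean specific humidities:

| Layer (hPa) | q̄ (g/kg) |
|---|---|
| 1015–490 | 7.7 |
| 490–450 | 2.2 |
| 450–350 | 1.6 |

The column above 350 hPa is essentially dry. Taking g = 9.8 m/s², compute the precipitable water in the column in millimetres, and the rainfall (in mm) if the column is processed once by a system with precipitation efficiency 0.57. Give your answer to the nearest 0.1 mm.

PW ≈ 43.8 mm; rainfall ≈ 25.0 mm

Precipitable water is the column-integrated vapour mass per unit area: PW = (1/g) Σ q̄ Δp, with q in kg/kg and Δp in Pa (1 kg/m² of water = 1 mm).
Layer 1015–490 hPa: Δp = 525 hPa = 52500 Pa, q̄ = 0.0077 kg/kg → 0.0077 × 52500 / 9.8 = 41.25 mm
Layer 490–450 hPa: Δp = 40 hPa = 4000 Pa, q̄ = 0.0022 kg/kg → 0.0022 × 4000 / 9.8 = 0.90 mm
Layer 450–350 hPa: Δp = 100 hPa = 10000 Pa, q̄ = 0.0016 kg/kg → 0.0016 × 10000 / 9.8 = 1.63 mm
PW = 41.25 + 0.90 + 1.63 = 43.78 ≈ 43.8 mm.
Rainfall = ε × PW = 0.57 × 43.8 = 25.0 mm.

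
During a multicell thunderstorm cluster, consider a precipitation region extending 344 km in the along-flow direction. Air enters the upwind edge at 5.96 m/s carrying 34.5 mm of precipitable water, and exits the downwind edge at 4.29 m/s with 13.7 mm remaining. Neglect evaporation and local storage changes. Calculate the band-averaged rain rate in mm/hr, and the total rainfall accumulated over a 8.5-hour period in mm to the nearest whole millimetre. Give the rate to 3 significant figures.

Column moisture flux per unit crosswind length is F = V × PW.
Inflow: F_in = 5.96 × 34.5 = 205.62 mm·m/s
Outflow: F_out = 4.29 × 13.7 = 58.773 mm·m/s
Steady-state rate R = (F_in − F_out)/L = (205.62 − 58.773) / 344000 m = 4.269e-04 mm/s.
R = 4.269e-04 × 3600 = 1.54 mm/hr.
Over 8.5 h: total = 1.54 × 8.5 = 13.09 ≈ 13 mm.

R ≈ 1.54 mm/hr; total ≈ 13 mm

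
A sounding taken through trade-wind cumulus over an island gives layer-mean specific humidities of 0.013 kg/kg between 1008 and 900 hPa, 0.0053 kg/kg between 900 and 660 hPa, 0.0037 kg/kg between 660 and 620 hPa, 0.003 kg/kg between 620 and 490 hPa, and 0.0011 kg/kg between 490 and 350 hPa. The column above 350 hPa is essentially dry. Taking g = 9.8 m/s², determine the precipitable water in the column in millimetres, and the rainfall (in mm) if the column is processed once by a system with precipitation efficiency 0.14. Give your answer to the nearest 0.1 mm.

Precipitable water is the column-integrated vapour mass per unit area: PW = (1/g) Σ q̄ Δp, with q in kg/kg and Δp in Pa (1 kg/m² of water = 1 mm).
Layer 1008–900 hPa: Δp = 108 hPa = 10800 Pa, q̄ = 0.013 kg/kg → 0.013 × 10800 / 9.8 = 14.33 mm
Layer 900–660 hPa: Δp = 240 hPa = 24000 Pa, q̄ = 0.0053 kg/kg → 0.0053 × 24000 / 9.8 = 12.98 mm
Layer 660–620 hPa: Δp = 40 hPa = 4000 Pa, q̄ = 0.0037 kg/kg → 0.0037 × 4000 / 9.8 = 1.51 mm
Layer 620–490 hPa: Δp = 130 hPa = 13000 Pa, q̄ = 0.003 kg/kg → 0.003 × 13000 / 9.8 = 3.98 mm
Layer 490–350 hPa: Δp = 140 hPa = 14000 Pa, q̄ = 0.0011 kg/kg → 0.0011 × 14000 / 9.8 = 1.57 mm
PW = 14.33 + 12.98 + 1.51 + 3.98 + 1.57 = 34.37 ≈ 34.4 mm.
Rainfall = ε × PW = 0.14 × 34.4 = 4.8 mm.

PW ≈ 34.4 mm; rainfall ≈ 4.8 mm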